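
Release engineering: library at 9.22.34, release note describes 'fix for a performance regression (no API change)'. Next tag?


Current: 9.22.34
Change category: 'fix for a performance regression (no API change)' → patch bump
SemVer rule: patch bump → increment PATCH (MAJOR and MINOR unchanged)
New: 9.22.35

9.22.35


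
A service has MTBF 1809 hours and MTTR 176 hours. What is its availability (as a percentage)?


Availability = MTBF / (MTBF + MTTR)
Availability = 1809 / (1809 + 176)
Availability = 1809 / 1985
Availability = 91.1335%

91.1335%


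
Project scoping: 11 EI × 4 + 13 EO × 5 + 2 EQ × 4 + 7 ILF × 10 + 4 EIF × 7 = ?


UFP = EI*4 + EO*5 + EQ*4 + ILF*10 + EIF*7
UFP = 11*4 + 13*5 + 2*4 + 7*10 + 4*7
UFP = 44 + 65 + 8 + 70 + 28
UFP = 215

215


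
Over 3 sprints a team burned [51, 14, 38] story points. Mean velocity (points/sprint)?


Formula: Avg velocity = Total points / Number of sprints
Points: [51, 14, 38]
Sum = 51 + 14 + 38 = 103
Avg velocity = 103 / 3 = 34.33 points/sprint

34.33 points/sprint


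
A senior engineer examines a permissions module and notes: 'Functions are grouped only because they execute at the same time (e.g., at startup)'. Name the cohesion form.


Reasoning: Related by timing only
Type: Temporal cohesion

Temporal cohesion


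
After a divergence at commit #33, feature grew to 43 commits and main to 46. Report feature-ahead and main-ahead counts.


Common ancestor: commit #33
feature commits after divergence: 43 - 33 = 10
main commits after divergence: 46 - 33 = 13
feature is 10 commits ahead of main
main is 13 commits ahead of feature

feature ahead: 10, main ahead: 13


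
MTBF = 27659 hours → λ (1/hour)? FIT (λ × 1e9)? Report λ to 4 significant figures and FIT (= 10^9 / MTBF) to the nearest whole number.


Formula: λ = 1 / MTBF; FIT = λ × 1e9 = 1e9 / MTBF
λ = 1 / 27659 ≈ 3.615e-05 failures/hour
FIT = 1e9 / 27659 ≈ 36155 failures per 1e9 hours (nearest whole number)

λ = 3.615e-05 /h, FIT = 36155


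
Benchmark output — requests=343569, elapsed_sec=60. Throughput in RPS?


Formula: throughput = requests / seconds
throughput = 343569 / 60
throughput = 5726.15 requests/second

5726.15 requests/second


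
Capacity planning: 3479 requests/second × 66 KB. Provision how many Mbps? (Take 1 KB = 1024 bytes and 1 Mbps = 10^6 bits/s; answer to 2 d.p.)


Formula: Mbps = payload_bytes * RPS * 8 / 1e6
Payload per request = 66 KB = 66 * 1024 = 67584 bytes
Total bytes/sec = 67584 * 3479 = 235124736
Total bits/sec = 235124736 * 8 = 1880997888
Mbps = 1880997888 / 1e6 = 1881.0

1881.0 Mbps


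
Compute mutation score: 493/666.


Mutation score = killed / total * 100
Mutation score = 493 / 666 * 100
Mutation score = 74.02%

74.02%


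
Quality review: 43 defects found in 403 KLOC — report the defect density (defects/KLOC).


Defect density = defects / KLOC
Defect density = 43 / 403
Defect density = 0.107 defects/KLOC

0.107 defects/KLOC


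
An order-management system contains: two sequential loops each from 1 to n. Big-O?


Reasoning: sequential dominates: O(n) + O(n) = O(n)
Complexity: O(n)

O(n)


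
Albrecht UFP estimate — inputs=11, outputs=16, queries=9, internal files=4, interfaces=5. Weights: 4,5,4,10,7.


UFP = EI*4 + EO*5 + EQ*4 + ILF*10 + EIF*7
UFP = 11*4 + 16*5 + 9*4 + 4*10 + 5*7
UFP = 44 + 80 + 36 + 40 + 35
UFP = 235

235


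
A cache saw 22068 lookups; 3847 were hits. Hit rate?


Formula: hit rate = hits / (hits + misses) * 100
hit rate = 3847 / (3847 + 18221) * 100
hit rate = 3847 / 22068 * 100
hit rate = 17.43%

17.43%


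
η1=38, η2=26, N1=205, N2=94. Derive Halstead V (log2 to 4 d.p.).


Formula: V = N * log2(η), where N = N1 + N2 and η = η1 + η2
η = 38 + 26 = 64
N = 205 + 94 = 299
log2(64) ≈ 6.0000
V = 299 * 6.0000 = 1794.00

1794.00


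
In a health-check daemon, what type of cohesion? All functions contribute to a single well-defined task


Reasoning: Best: single purpose
Type: Functional cohesion

Functional cohesion


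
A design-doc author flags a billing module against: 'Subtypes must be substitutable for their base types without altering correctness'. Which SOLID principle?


This describes the Liskov Substitution Principle (LSP)

Liskov Substitution Principle (LSP)


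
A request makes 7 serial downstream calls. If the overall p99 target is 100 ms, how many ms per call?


Formula: per_stage = total_budget / stages
per_stage = 100 / 7
per_stage = 14.29 ms

14.29 ms


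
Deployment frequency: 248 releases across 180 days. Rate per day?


Formula: deployments per day = releases / days
= 248 / 180
= 1.378 deploys/day
(equivalently, 9.64 deploys/week)

1.378 deploys/day


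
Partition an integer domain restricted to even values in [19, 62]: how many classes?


Constraint: even integers in [19, 62]
Class 1: x < 19 — out-of-range invalid
Class 2: x in [19,62] but odd — wrong type invalid
Class 3: x in [19,62] and even — valid
Class 4: x > 62 — out-of-range invalid
Total equivalence classes: 4

4 equivalence classes


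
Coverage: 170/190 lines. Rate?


Coverage = covered / total * 100
Coverage = 170 / 190 * 100
Coverage = 89.47%

89.47%


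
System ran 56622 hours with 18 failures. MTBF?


Formula: MTBF = Total operating time / Number of failures
MTBF = 56622 / 18
MTBF = 3145.67 hours

3145.67 hours


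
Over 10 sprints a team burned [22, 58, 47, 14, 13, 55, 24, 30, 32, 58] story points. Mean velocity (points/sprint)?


Formula: Avg velocity = Total points / Number of sprints
Points: [22, 58, 47, 14, 13, 55, 24, 30, 32, 58]
Sum = 22 + 58 + 47 + 14 + 13 + 55 + 24 + 30 + 32 + 58 = 353
Avg velocity = 353 / 10 = 35.3 points/sprint

35.3 points/sprint


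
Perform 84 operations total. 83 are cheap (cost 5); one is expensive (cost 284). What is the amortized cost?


Formula: Amortized cost = Total cost / Operations
Total cost = (83 * 5) + (1 * 284)
Total cost = 415 + 284 = 699
Amortized = 699 / 84 = 8.3214

8.3214


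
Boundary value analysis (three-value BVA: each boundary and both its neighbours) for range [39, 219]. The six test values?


Range: [39, 219]
Boundaries: just below min, min, min+1, max-1, max, just above max
Values: [38, 39, 40, 218, 219, 220]

[38, 39, 40, 218, 219, 220]


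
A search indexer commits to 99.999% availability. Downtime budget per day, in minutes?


Formula: allowed downtime = period * (100 - SLA) / 100
Period (day) = 1440 minutes
Unavailability fraction = (100 - 99.999) / 100
Allowed downtime = 1440 * (100 - 99.999) / 100
Allowed downtime = 0.0144 minutes

0.0144 minutes


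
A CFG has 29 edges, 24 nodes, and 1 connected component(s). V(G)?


Formula: V(G) = E - N + 2P
V(G) = 29 - 24 + 2*1
V(G) = 5 + 2
V(G) = 7

7


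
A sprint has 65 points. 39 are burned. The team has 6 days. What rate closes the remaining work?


Formula: Required rate = Remaining points / Days left
Remaining = 65 - 39 = 26 points
Required rate = 26 / 6 = 4.33 points/day

4.33 points/day


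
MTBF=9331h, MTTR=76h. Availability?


Availability = MTBF / (MTBF + MTTR)
Availability = 9331 / (9331 + 76)
Availability = 9331 / 9407
Availability = 99.1921%

99.1921%


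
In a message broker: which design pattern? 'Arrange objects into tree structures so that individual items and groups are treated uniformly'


This matches the Composite pattern

Composite


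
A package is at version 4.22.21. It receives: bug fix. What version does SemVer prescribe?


Current: 4.22.21
Change category: 'bug fix' → patch bump
SemVer rule: patch bump → increment PATCH (MAJOR and MINOR unchanged)
New: 4.22.22

4.22.22


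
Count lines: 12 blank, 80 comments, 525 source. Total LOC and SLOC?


Total LOC = blank + comment + code
Total LOC = 12 + 80 + 525 = 617
SLOC (source only) = code = 525

Total LOC: 617, SLOC: 525


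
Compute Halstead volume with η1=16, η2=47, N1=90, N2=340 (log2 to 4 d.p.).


Formula: V = N * log2(η), where N = N1 + N2 and η = η1 + η2
η = 16 + 47 = 63
N = 90 + 340 = 430
log2(63) ≈ 5.9773
V = 430 * 5.9773 = 2570.24

2570.24


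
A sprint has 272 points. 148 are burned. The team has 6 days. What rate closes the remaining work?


Formula: Required rate = Remaining points / Days left
Remaining = 272 - 148 = 124 points
Required rate = 124 / 6 = 20.67 points/day

20.67 points/day


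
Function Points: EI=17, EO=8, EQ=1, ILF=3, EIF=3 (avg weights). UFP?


UFP = EI*4 + EO*5 + EQ*4 + ILF*10 + EIF*7
UFP = 17*4 + 8*5 + 1*4 + 3*10 + 3*7
UFP = 68 + 40 + 4 + 30 + 21
UFP = 163

163


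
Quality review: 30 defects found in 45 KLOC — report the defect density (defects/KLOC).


Defect density = defects / KLOC
Defect density = 30 / 45
Defect density = 0.667 defects/KLOC

0.667 defects/KLOC


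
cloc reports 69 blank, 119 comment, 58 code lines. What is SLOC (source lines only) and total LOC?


Total LOC = blank + comment + code
Total LOC = 69 + 119 + 58 = 246
SLOC (source only) = code = 58

Total LOC: 246, SLOC: 58


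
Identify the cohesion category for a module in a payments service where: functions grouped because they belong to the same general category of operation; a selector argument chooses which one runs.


Reasoning: Grouped by category of activity, not by data or sequence
Type: Logical cohesion

Logical cohesion


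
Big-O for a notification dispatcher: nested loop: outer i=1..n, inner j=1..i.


Reasoning: triangle: n(n+1)/2 ~ n^2/2
Complexity: O(n^2)

O(n^2)


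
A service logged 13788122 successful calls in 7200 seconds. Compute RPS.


Formula: throughput = requests / seconds
throughput = 13788122 / 7200
throughput = 1915.02 requests/second

1915.02 requests/second


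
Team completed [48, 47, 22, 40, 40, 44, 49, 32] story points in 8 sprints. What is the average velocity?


Formula: Avg velocity = Total points / Number of sprints
Points: [48, 47, 22, 40, 40, 44, 49, 32]
Sum = 48 + 47 + 22 + 40 + 40 + 44 + 49 + 32 = 322
Avg velocity = 322 / 8 = 40.25 points/sprint

40.25 points/sprint


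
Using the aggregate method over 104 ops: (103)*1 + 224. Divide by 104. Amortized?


Formula: Amortized cost = Total cost / Operations
Total cost = (103 * 1) + (1 * 224)
Total cost = 103 + 224 = 327
Amortized = 327 / 104 = 3.1442

3.1442


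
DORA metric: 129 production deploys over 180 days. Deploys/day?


Formula: deployments per day = releases / days
= 129 / 180
= 0.717 deploys/day
(equivalently, 5.02 deploys/week)

0.717 deploys/day


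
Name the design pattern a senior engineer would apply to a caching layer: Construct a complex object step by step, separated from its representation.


This matches the Builder pattern

Builder


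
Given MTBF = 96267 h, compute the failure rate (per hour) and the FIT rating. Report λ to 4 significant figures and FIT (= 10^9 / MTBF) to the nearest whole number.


Formula: λ = 1 / MTBF; FIT = λ × 1e9 = 1e9 / MTBF
λ = 1 / 96267 ≈ 1.039e-05 failures/hour
FIT = 1e9 / 96267 ≈ 10388 failures per 1e9 hours (nearest whole number)

λ = 1.039e-05 /h, FIT = 10388


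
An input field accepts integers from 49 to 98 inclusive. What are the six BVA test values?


Range: [49, 98]
Boundaries: just below min, min, min+1, max-1, max, just above max
Values: [48, 49, 50, 97, 98, 99]

[48, 49, 50, 97, 98, 99]


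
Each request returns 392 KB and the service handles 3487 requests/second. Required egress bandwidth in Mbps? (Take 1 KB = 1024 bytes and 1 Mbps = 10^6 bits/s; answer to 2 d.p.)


Formula: Mbps = payload_bytes * RPS * 8 / 1e6
Payload per request = 392 KB = 392 * 1024 = 401408 bytes
Total bytes/sec = 401408 * 3487 = 1399709696
Total bits/sec = 1399709696 * 8 = 11197677568
Mbps = 11197677568 / 1e6 = 11197.68

11197.68 Mbps


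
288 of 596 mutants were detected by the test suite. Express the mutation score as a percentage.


Mutation score = killed / total * 100
Mutation score = 288 / 596 * 100
Mutation score = 48.32%

48.32%


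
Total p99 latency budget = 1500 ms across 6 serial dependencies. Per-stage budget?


Formula: per_stage = total_budget / stages
per_stage = 1500 / 6
per_stage = 250.0 ms

250.0 ms


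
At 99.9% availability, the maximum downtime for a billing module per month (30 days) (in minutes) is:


Formula: allowed downtime = period * (100 - SLA) / 100
Period (month (30 days)) = 43200 minutes
Unavailability fraction = (100 - 99.9) / 100
Allowed downtime = 43200 * (100 - 99.9) / 100
Allowed downtime = 43.2 minutes

43.2 minutes


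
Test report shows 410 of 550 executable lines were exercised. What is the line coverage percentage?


Coverage = covered / total * 100
Coverage = 410 / 550 * 100
Coverage = 74.55%

74.55%


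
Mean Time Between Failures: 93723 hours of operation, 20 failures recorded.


Formula: MTBF = Total operating time / Number of failures
MTBF = 93723 / 20
MTBF = 4686.15 hours

4686.15 hours


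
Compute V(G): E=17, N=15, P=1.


Formula: V(G) = E - N + 2P
V(G) = 17 - 15 + 2*1
V(G) = 2 + 2
V(G) = 4

4


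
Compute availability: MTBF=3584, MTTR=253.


Availability = MTBF / (MTBF + MTTR)
Availability = 3584 / (3584 + 253)
Availability = 3584 / 3837
Availability = 93.4063%

93.4063%


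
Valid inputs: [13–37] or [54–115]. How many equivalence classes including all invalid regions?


Valid ranges: [13,37] and [54,115]
Class 1: x < 13 — invalid
Class 2: 13 ≤ x ≤ 37 — valid
Class 3: 37 < x < 54 — invalid (gap between ranges)
Class 4: 54 ≤ x ≤ 115 — valid
Class 5: x > 115 — invalid
Total equivalence classes: 5

5 equivalence classes


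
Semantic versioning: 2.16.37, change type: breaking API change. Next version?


Current: 2.16.37
Change category: 'breaking API change' → major bump
SemVer rule: major bump → increment MAJOR, reset MINOR and PATCH to 0
New: 3.0.0

3.0.0


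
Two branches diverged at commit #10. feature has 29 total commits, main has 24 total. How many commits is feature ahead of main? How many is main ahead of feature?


Common ancestor: commit #10
feature commits after divergence: 29 - 10 = 19
main commits after divergence: 24 - 10 = 14
feature is 19 commits ahead of main
main is 14 commits ahead of feature

feature ahead: 19, main ahead: 14


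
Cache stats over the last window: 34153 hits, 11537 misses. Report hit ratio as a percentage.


Formula: hit rate = hits / (hits + misses) * 100
hit rate = 34153 / (34153 + 11537) * 100
hit rate = 34153 / 45690 * 100
hit rate = 74.75%

74.75%


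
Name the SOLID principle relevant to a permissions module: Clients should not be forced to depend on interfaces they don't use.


This describes the Interface Segregation Principle (ISP)

Interface Segregation Principle (ISP)


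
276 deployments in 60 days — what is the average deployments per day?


Formula: deployments per day = releases / days
= 276 / 60
= 4.6 deploys/day
(equivalently, 32.2 deploys/week)

4.6 deploys/day


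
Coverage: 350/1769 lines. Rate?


Coverage = covered / total * 100
Coverage = 350 / 1769 * 100
Coverage = 19.79%

19.79%


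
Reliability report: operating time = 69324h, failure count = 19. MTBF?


Formula: MTBF = Total operating time / Number of failures
MTBF = 69324 / 19
MTBF = 3648.63 hours

3648.63 hours


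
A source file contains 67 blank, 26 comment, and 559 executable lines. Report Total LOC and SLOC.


Total LOC = blank + comment + code
Total LOC = 67 + 26 + 559 = 652
SLOC (source only) = code = 559

Total LOC: 652, SLOC: 559


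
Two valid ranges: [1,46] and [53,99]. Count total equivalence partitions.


Valid ranges: [1,46] and [53,99]
Class 1: x < 1 — invalid
Class 2: 1 ≤ x ≤ 46 — valid
Class 3: 46 < x < 53 — invalid (gap between ranges)
Class 4: 53 ≤ x ≤ 99 — valid
Class 5: x > 99 — invalid
Total equivalence classes: 5

5 equivalence classes


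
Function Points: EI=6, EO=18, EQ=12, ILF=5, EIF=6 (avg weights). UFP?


UFP = EI*4 + EO*5 + EQ*4 + ILF*10 + EIF*7
UFP = 6*4 + 18*5 + 12*4 + 5*10 + 6*7
UFP = 24 + 90 + 48 + 50 + 42
UFP = 254

254


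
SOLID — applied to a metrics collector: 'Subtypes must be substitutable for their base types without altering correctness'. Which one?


This describes the Liskov Substitution Principle (LSP)

Liskov Substitution Principle (LSP)


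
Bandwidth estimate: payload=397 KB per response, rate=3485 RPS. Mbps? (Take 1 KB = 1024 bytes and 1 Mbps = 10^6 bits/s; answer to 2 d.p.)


Formula: Mbps = payload_bytes * RPS * 8 / 1e6
Payload per request = 397 KB = 397 * 1024 = 406528 bytes
Total bytes/sec = 406528 * 3485 = 1416750080
Total bits/sec = 1416750080 * 8 = 11334000640
Mbps = 11334000640 / 1e6 = 11334.0

11334.0 Mbps


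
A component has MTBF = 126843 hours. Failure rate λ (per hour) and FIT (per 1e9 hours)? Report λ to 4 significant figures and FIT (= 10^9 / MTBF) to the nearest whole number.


Formula: λ = 1 / MTBF; FIT = λ × 1e9 = 1e9 / MTBF
λ = 1 / 126843 ≈ 7.884e-06 failures/hour
FIT = 1e9 / 126843 ≈ 7884 failures per 1e9 hours (nearest whole number)

λ = 7.884e-06 /h, FIT = 7884


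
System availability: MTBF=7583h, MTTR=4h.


Availability = MTBF / (MTBF + MTTR)
Availability = 7583 / (7583 + 4)
Availability = 7583 / 7587
Availability = 99.9473%

99.9473%


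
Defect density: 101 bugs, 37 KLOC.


Defect density = defects / KLOC
Defect density = 101 / 37
Defect density = 2.73 defects/KLOC

2.73 defects/KLOC


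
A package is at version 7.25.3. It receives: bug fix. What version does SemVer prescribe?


Current: 7.25.3
Change category: 'bug fix' → patch bump
SemVer rule: patch bump → increment PATCH (MAJOR and MINOR unchanged)
New: 7.25.4

7.25.4


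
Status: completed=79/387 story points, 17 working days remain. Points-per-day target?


Formula: Required rate = Remaining points / Days left
Remaining = 387 - 79 = 308 points
Required rate = 308 / 17 = 18.12 points/day

18.12 points/day


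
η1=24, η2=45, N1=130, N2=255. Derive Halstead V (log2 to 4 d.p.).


Formula: V = N * log2(η), where N = N1 + N2 and η = η1 + η2
η = 24 + 45 = 69
N = 130 + 255 = 385
log2(69) ≈ 6.1085
V = 385 * 6.1085 = 2351.77

2351.77


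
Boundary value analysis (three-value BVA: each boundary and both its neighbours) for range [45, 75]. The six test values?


Range: [45, 75]
Boundaries: just below min, min, min+1, max-1, max, just above max
Values: [44, 45, 46, 74, 75, 76]

[44, 45, 46, 74, 75, 76]


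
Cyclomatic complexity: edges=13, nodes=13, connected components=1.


Formula: V(G) = E - N + 2P
V(G) = 13 - 13 + 2*1
V(G) = 0 + 2
V(G) = 2

2


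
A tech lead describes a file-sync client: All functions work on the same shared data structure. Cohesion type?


Reasoning: Functions share data
Type: Communicational cohesion

Communicational cohesion


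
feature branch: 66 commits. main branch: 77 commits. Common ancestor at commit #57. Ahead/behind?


Common ancestor: commit #57
feature commits after divergence: 66 - 57 = 9
main commits after divergence: 77 - 57 = 20
feature is 9 commits ahead of main
main is 20 commits ahead of feature

feature ahead: 9, main ahead: 20


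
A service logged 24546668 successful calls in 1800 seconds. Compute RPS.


Formula: throughput = requests / seconds
throughput = 24546668 / 1800
throughput = 13637.04 requests/second

13637.04 requests/second


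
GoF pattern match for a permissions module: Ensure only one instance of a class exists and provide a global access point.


This matches the Singleton pattern

Singleton


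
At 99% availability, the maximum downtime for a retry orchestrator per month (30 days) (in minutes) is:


Formula: allowed downtime = period * (100 - SLA) / 100
Period (month (30 days)) = 43200 minutes
Unavailability fraction = (100 - 99.0) / 100
Allowed downtime = 43200 * (100 - 99.0) / 100
Allowed downtime = 432.0 minutes

432.0 minutes


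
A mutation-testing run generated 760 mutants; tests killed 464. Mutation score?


Mutation score = killed / total * 100
Mutation score = 464 / 760 * 100
Mutation score = 61.05%

61.05%


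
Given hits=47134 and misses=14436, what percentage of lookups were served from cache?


Formula: hit rate = hits / (hits + misses) * 100
hit rate = 47134 / (47134 + 14436) * 100
hit rate = 47134 / 61570 * 100
hit rate = 76.55%

76.55%


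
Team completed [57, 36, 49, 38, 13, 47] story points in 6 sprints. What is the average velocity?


Formula: Avg velocity = Total points / Number of sprints
Points: [57, 36, 49, 38, 13, 47]
Sum = 57 + 36 + 49 + 38 + 13 + 47 = 240
Avg velocity = 240 / 6 = 40.0 points/sprint

40.0 points/sprint


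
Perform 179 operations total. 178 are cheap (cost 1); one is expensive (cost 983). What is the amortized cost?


Formula: Amortized cost = Total cost / Operations
Total cost = (178 * 1) + (1 * 983)
Total cost = 178 + 983 = 1161
Amortized = 1161 / 179 = 6.486

6.486


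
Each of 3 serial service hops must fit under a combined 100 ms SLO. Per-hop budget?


Formula: per_stage = total_budget / stages
per_stage = 100 / 3
per_stage = 33.33 ms

33.33 ms


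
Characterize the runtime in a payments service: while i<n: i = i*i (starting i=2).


Reasoning: squaring drives double-exponential growth; iterations ~ log log n
Complexity: O(log log n)

O(log log n)


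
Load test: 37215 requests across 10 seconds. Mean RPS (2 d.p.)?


Formula: throughput = requests / seconds
throughput = 37215 / 10
throughput = 3721.5 requests/second

3721.5 requests/second


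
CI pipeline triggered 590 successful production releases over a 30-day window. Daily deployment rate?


Formula: deployments per day = releases / days
= 590 / 30
= 19.667 deploys/day
(equivalently, 137.67 deploys/week)

19.667 deploys/day


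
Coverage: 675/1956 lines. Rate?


Coverage = covered / total * 100
Coverage = 675 / 1956 * 100
Coverage = 34.51%

34.51%


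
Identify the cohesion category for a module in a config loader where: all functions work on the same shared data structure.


Reasoning: Functions share data
Type: Communicational cohesion

Communicational cohesion


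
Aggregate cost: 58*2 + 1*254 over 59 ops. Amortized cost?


Formula: Amortized cost = Total cost / Operations
Total cost = (58 * 2) + (1 * 254)
Total cost = 116 + 254 = 370
Amortized = 370 / 59 = 6.2712

6.2712


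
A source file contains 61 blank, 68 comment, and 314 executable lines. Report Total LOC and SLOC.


Total LOC = blank + comment + code
Total LOC = 61 + 68 + 314 = 443
SLOC (source only) = code = 314

Total LOC: 443, SLOC: 314


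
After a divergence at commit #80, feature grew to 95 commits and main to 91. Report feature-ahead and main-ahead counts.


Common ancestor: commit #80
feature commits after divergence: 95 - 80 = 15
main commits after divergence: 91 - 80 = 11
feature is 15 commits ahead of main
main is 11 commits ahead of feature

feature ahead: 15, main ahead: 11


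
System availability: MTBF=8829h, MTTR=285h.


Availability = MTBF / (MTBF + MTTR)
Availability = 8829 / (8829 + 285)
Availability = 8829 / 9114
Availability = 96.8729%

96.8729%


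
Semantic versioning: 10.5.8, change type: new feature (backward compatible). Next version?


Current: 10.5.8
Change category: 'new feature (backward compatible)' → minor bump
SemVer rule: minor bump → increment MINOR, reset PATCH to 0 (MAJOR unchanged)
New: 10.6.0

10.6.0


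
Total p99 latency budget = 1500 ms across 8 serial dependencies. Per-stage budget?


Formula: per_stage = total_budget / stages
per_stage = 1500 / 8
per_stage = 187.5 ms

187.5 ms


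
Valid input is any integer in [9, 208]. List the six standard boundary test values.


Range: [9, 208]
Boundaries: just below min, min, min+1, max-1, max, just above max
Values: [8, 9, 10, 207, 208, 209]

[8, 9, 10, 207, 208, 209]


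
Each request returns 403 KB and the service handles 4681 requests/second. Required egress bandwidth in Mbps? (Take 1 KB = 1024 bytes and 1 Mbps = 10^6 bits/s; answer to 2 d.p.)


Formula: Mbps = payload_bytes * RPS * 8 / 1e6
Payload per request = 403 KB = 403 * 1024 = 412672 bytes
Total bytes/sec = 412672 * 4681 = 1931717632
Total bits/sec = 1931717632 * 8 = 15453741056
Mbps = 15453741056 / 1e6 = 15453.74

15453.74 Mbps


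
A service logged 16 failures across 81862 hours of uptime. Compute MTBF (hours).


Formula: MTBF = Total operating time / Number of failures
MTBF = 81862 / 16
MTBF = 5116.38 hours

5116.38 hours


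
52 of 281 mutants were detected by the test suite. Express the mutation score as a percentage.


Mutation score = killed / total * 100
Mutation score = 52 / 281 * 100
Mutation score = 18.51%

18.51%


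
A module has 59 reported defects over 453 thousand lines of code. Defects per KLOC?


Defect density = defects / KLOC
Defect density = 59 / 453
Defect density = 0.13 defects/KLOC

0.13 defects/KLOC


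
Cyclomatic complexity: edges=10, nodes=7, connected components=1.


Formula: V(G) = E - N + 2P
V(G) = 10 - 7 + 2*1
V(G) = 3 + 2
V(G) = 5

5


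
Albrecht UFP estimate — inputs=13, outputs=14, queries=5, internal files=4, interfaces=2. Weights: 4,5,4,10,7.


UFP = EI*4 + EO*5 + EQ*4 + ILF*10 + EIF*7
UFP = 13*4 + 14*5 + 5*4 + 4*10 + 2*7
UFP = 52 + 70 + 20 + 40 + 14
UFP = 196

196


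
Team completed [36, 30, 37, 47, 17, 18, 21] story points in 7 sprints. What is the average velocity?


Formula: Avg velocity = Total points / Number of sprints
Points: [36, 30, 37, 47, 17, 18, 21]
Sum = 36 + 30 + 37 + 47 + 17 + 18 + 21 = 206
Avg velocity = 206 / 7 = 29.43 points/sprint

29.43 points/sprint


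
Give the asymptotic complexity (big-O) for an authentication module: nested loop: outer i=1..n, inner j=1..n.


Reasoning: n iterations times n iterations
Complexity: O(n^2)

O(n^2)


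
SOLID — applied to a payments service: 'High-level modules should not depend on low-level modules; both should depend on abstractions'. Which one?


This describes the Dependency Inversion Principle (DIP)

Dependency Inversion Principle (DIP)


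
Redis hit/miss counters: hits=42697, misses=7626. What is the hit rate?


Formula: hit rate = hits / (hits + misses) * 100
hit rate = 42697 / (42697 + 7626) * 100
hit rate = 42697 / 50323 * 100
hit rate = 84.85%

84.85%


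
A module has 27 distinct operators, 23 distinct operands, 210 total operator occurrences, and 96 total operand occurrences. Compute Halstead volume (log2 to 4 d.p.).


Formula: V = N * log2(η), where N = N1 + N2 and η = η1 + η2
η = 27 + 23 = 50
N = 210 + 96 = 306
log2(50) ≈ 5.6439
V = 306 * 5.6439 = 1727.03

1727.03


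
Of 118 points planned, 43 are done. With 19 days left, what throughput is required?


Formula: Required rate = Remaining points / Days left
Remaining = 118 - 43 = 75 points
Required rate = 75 / 19 = 3.95 points/day

3.95 points/day


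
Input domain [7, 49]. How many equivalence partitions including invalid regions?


Valid range: [7, 49]
Class 1: x < 7 — invalid
Class 2: 7 ≤ x ≤ 49 — valid
Class 3: x > 49 — invalid
Total equivalence classes: 3

3 equivalence classes


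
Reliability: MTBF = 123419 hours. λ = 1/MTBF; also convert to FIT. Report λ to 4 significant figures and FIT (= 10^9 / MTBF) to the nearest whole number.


Formula: λ = 1 / MTBF; FIT = λ × 1e9 = 1e9 / MTBF
λ = 1 / 123419 ≈ 8.102e-06 failures/hour
FIT = 1e9 / 123419 ≈ 8102 failures per 1e9 hours (nearest whole number)

λ = 8.102e-06 /h, FIT = 8102


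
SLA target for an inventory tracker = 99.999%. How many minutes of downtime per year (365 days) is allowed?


Formula: allowed downtime = period * (100 - SLA) / 100
Period (year (365 days)) = 525600 minutes
Unavailability fraction = (100 - 99.999) / 100
Allowed downtime = 525600 * (100 - 99.999) / 100
Allowed downtime = 5.256 minutes

5.256 minutes


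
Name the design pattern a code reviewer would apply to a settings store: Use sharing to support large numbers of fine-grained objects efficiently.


This matches the Flyweight pattern

Flyweight


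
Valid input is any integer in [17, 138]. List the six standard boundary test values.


Range: [17, 138]
Boundaries: just below min, min, min+1, max-1, max, just above max
Values: [16, 17, 18, 137, 138, 139]

[16, 17, 18, 137, 138, 139]


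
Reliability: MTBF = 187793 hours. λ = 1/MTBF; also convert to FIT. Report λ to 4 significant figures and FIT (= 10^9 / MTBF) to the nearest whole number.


Formula: λ = 1 / MTBF; FIT = λ × 1e9 = 1e9 / MTBF
λ = 1 / 187793 ≈ 5.325e-06 failures/hour
FIT = 1e9 / 187793 ≈ 5325 failures per 1e9 hours (nearest whole number)

λ = 5.325e-06 /h, FIT = 5325


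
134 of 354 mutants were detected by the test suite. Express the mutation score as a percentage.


Mutation score = killed / total * 100
Mutation score = 134 / 354 * 100
Mutation score = 37.85%

37.85%


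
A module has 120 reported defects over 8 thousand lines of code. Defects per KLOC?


Defect density = defects / KLOC
Defect density = 120 / 8
Defect density = 15.0 defects/KLOC

15.0 defects/KLOC


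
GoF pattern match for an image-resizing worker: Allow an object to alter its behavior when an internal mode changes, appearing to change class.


This matches the State pattern

State


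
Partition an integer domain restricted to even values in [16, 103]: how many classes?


Constraint: even integers in [16, 103]
Class 1: x < 16 — out-of-range invalid
Class 2: x in [16,103] but odd — wrong type invalid
Class 3: x in [16,103] and even — valid
Class 4: x > 103 — out-of-range invalid
Total equivalence classes: 4

4 equivalence classes


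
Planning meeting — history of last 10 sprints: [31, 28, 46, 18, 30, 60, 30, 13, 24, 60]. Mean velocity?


Formula: Avg velocity = Total points / Number of sprints
Points: [31, 28, 46, 18, 30, 60, 30, 13, 24, 60]
Sum = 31 + 28 + 46 + 18 + 30 + 60 + 30 + 13 + 24 + 60 = 340
Avg velocity = 340 / 10 = 34.0 points/sprint

34.0 points/sprint


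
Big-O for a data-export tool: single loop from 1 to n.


Reasoning: one pass through n items
Complexity: O(n)

O(n)


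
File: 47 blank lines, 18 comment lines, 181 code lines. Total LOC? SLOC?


Total LOC = blank + comment + code
Total LOC = 47 + 18 + 181 = 246
SLOC (source only) = code = 181

Total LOC: 246, SLOC: 181


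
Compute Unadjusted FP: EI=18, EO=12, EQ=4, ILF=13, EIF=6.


UFP = EI*4 + EO*5 + EQ*4 + ILF*10 + EIF*7
UFP = 18*4 + 12*5 + 4*4 + 13*10 + 6*7
UFP = 72 + 60 + 16 + 130 + 42
UFP = 320

320


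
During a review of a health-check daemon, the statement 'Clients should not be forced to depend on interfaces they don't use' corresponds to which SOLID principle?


This describes the Interface Segregation Principle (ISP)

Interface Segregation Principle (ISP)


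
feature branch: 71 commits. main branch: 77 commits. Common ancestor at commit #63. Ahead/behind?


Common ancestor: commit #63
feature commits after divergence: 71 - 63 = 8
main commits after divergence: 77 - 63 = 14
feature is 8 commits ahead of main
main is 14 commits ahead of feature

feature ahead: 8, main ahead: 14


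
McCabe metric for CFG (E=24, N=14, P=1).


Formula: V(G) = E - N + 2P
V(G) = 24 - 14 + 2*1
V(G) = 10 + 2
V(G) = 12

12


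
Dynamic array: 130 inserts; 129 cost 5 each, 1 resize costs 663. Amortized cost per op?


Formula: Amortized cost = Total cost / Operations
Total cost = (129 * 5) + (1 * 663)
Total cost = 645 + 663 = 1308
Amortized = 1308 / 130 = 10.0615

10.0615


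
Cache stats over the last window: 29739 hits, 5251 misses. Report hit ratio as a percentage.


Formula: hit rate = hits / (hits + misses) * 100
hit rate = 29739 / (29739 + 5251) * 100
hit rate = 29739 / 34990 * 100
hit rate = 84.99%

84.99%


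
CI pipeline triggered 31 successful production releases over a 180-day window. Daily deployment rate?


Formula: deployments per day = releases / days
= 31 / 180
= 0.172 deploys/day
(equivalently, 1.21 deploys/week)

0.172 deploys/day


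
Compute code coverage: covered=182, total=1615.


Coverage = covered / total * 100
Coverage = 182 / 1615 * 100
Coverage = 11.27%

11.27%


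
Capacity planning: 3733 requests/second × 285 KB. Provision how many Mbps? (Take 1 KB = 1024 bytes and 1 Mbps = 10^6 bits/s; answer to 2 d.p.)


Formula: Mbps = payload_bytes * RPS * 8 / 1e6
Payload per request = 285 KB = 285 * 1024 = 291840 bytes
Total bytes/sec = 291840 * 3733 = 1089438720
Total bits/sec = 1089438720 * 8 = 8715509760
Mbps = 8715509760 / 1e6 = 8715.51

8715.51 Mbps


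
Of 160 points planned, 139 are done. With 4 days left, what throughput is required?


Formula: Required rate = Remaining points / Days left
Remaining = 160 - 139 = 21 points
Required rate = 21 / 4 = 5.25 points/day

5.25 points/day


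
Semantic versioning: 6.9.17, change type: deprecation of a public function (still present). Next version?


Current: 6.9.17
Change category: 'deprecation of a public function (still present)' → minor bump
SemVer rule: minor bump → increment MINOR, reset PATCH to 0 (MAJOR unchanged)
New: 6.10.0

6.10.0


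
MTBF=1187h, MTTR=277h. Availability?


Availability = MTBF / (MTBF + MTTR)
Availability = 1187 / (1187 + 277)
Availability = 1187 / 1464
Availability = 81.0792%

81.0792%


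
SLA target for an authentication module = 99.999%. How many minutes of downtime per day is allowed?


Formula: allowed downtime = period * (100 - SLA) / 100
Period (day) = 1440 minutes
Unavailability fraction = (100 - 99.999) / 100
Allowed downtime = 1440 * (100 - 99.999) / 100
Allowed downtime = 0.0144 minutes

0.0144 minutes


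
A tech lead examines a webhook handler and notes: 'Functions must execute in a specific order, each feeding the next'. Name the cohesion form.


Reasoning: Output of one is input to next
Type: Sequential cohesion

Sequential cohesion


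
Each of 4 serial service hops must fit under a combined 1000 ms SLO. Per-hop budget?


Formula: per_stage = total_budget / stages
per_stage = 1000 / 4
per_stage = 250.0 ms

250.0 ms


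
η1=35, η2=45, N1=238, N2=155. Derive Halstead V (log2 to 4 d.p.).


Formula: V = N * log2(η), where N = N1 + N2 and η = η1 + η2
η = 35 + 45 = 80
N = 238 + 155 = 393
log2(80) ≈ 6.3219
V = 393 * 6.3219 = 2484.51

2484.51


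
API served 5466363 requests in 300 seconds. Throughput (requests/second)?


Formula: throughput = requests / seconds
throughput = 5466363 / 300
throughput = 18221.21 requests/second

18221.21 requests/second


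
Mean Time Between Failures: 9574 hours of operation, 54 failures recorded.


Formula: MTBF = Total operating time / Number of failures
MTBF = 9574 / 54
MTBF = 177.3 hours

177.3 hours


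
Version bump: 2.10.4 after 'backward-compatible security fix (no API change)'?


Current: 2.10.4
Change category: 'backward-compatible security fix (no API change)' → patch bump
SemVer rule: patch bump → increment PATCH (MAJOR and MINOR unchanged)
New: 2.10.5

2.10.5


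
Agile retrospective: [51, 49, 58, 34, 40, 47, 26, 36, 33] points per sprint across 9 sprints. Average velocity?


Formula: Avg velocity = Total points / Number of sprints
Points: [51, 49, 58, 34, 40, 47, 26, 36, 33]
Sum = 51 + 49 + 58 + 34 + 40 + 47 + 26 + 36 + 33 = 374
Avg velocity = 374 / 9 = 41.56 points/sprint

41.56 points/sprint


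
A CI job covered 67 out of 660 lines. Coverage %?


Coverage = covered / total * 100
Coverage = 67 / 660 * 100
Coverage = 10.15%

10.15%


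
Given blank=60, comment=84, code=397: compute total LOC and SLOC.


Total LOC = blank + comment + code
Total LOC = 60 + 84 + 397 = 541
SLOC (source only) = code = 397

Total LOC: 541, SLOC: 397


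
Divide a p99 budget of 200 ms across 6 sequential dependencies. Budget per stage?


Formula: per_stage = total_budget / stages
per_stage = 200 / 6
per_stage = 33.33 ms

33.33 ms


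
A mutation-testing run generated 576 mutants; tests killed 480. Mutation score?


Mutation score = killed / total * 100
Mutation score = 480 / 576 * 100
Mutation score = 83.33%

83.33%


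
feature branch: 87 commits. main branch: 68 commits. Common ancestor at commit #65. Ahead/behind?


Common ancestor: commit #65
feature commits after divergence: 87 - 65 = 22
main commits after divergence: 68 - 65 = 3
feature is 22 commits ahead of main
main is 3 commits ahead of feature

feature ahead: 22, main ahead: 3


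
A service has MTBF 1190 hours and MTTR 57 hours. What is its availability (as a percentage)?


Availability = MTBF / (MTBF + MTTR)
Availability = 1190 / (1190 + 57)
Availability = 1190 / 1247
Availability = 95.429%

95.429%


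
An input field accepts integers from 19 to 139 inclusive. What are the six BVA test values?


Range: [19, 139]
Boundaries: just below min, min, min+1, max-1, max, just above max
Values: [18, 19, 20, 138, 139, 140]

[18, 19, 20, 138, 139, 140]


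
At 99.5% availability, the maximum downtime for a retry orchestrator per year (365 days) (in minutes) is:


Formula: allowed downtime = period * (100 - SLA) / 100
Period (year (365 days)) = 525600 minutes
Unavailability fraction = (100 - 99.5) / 100
Allowed downtime = 525600 * (100 - 99.5) / 100
Allowed downtime = 2628.0 minutes

2628.0 minutes


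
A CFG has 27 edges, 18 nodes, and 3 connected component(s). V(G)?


Formula: V(G) = E - N + 2P
V(G) = 27 - 18 + 2*3
V(G) = 9 + 6
V(G) = 15

15


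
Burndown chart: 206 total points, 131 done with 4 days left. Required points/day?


Formula: Required rate = Remaining points / Days left
Remaining = 206 - 131 = 75 points
Required rate = 75 / 4 = 18.75 points/day

18.75 points/day


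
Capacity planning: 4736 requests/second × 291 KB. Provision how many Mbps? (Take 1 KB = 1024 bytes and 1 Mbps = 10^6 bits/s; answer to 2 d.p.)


Formula: Mbps = payload_bytes * RPS * 8 / 1e6
Payload per request = 291 KB = 291 * 1024 = 297984 bytes
Total bytes/sec = 297984 * 4736 = 1411252224
Total bits/sec = 1411252224 * 8 = 11290017792
Mbps = 11290017792 / 1e6 = 11290.02

11290.02 Mbps


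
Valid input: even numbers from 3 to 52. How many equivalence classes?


Constraint: even integers in [3, 52]
Class 1: x < 3 — out-of-range invalid
Class 2: x in [3,52] but odd — wrong type invalid
Class 3: x in [3,52] and even — valid
Class 4: x > 52 — out-of-range invalid
Total equivalence classes: 4

4 equivalence classes


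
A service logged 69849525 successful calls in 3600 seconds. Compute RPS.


Formula: throughput = requests / seconds
throughput = 69849525 / 3600
throughput = 19402.65 requests/second

19402.65 requests/second


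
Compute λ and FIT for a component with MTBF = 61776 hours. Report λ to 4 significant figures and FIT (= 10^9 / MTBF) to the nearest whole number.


Formula: λ = 1 / MTBF; FIT = λ × 1e9 = 1e9 / MTBF
λ = 1 / 61776 ≈ 1.619e-05 failures/hour
FIT = 1e9 / 61776 ≈ 16188 failures per 1e9 hours (nearest whole number)

λ = 1.619e-05 /h, FIT = 16188


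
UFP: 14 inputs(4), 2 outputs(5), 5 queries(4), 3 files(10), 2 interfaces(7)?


UFP = EI*4 + EO*5 + EQ*4 + ILF*10 + EIF*7
UFP = 14*4 + 2*5 + 5*4 + 3*10 + 2*7
UFP = 56 + 10 + 20 + 30 + 14
UFP = 130

130


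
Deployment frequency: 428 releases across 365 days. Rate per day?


Formula: deployments per day = releases / days
= 428 / 365
= 1.173 deploys/day
(equivalently, 8.21 deploys/week)

1.173 deploys/day


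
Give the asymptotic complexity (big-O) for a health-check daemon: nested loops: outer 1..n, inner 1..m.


Reasoning: product of independent bounds
Complexity: O(n*m)

O(n*m)


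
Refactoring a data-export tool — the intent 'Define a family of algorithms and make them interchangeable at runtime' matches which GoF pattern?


This matches the Strategy pattern

Strategy
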